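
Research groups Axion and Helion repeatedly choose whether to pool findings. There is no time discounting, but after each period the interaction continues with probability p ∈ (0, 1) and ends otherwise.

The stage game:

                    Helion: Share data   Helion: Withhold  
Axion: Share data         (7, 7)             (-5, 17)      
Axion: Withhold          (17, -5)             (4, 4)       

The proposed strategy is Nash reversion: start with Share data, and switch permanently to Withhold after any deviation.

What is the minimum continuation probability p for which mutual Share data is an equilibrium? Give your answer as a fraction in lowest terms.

10/13

With no time discounting, the continuation probability p plays the role of the discount factor.
Grim-trigger IC: 7/(1−p) ≥ 17 + 4p/(1−p) ⇒ p ≥ (17−7)/(17−4) = 10/13.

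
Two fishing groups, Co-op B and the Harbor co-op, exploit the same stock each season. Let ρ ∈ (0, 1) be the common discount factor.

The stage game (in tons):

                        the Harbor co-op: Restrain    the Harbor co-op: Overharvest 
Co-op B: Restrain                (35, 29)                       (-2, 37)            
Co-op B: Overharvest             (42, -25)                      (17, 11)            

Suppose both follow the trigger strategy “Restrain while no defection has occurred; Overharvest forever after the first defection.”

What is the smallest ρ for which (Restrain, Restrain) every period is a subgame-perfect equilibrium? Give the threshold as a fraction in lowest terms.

Co-op B's threshold: (42−35)/(42−17) = 7/25.
the Harbor co-op's threshold: (37−29)/(37−11) = 4/13.
7/25 < 4/13, so the Harbor co-op binds and ρ* = 4/13.

4/13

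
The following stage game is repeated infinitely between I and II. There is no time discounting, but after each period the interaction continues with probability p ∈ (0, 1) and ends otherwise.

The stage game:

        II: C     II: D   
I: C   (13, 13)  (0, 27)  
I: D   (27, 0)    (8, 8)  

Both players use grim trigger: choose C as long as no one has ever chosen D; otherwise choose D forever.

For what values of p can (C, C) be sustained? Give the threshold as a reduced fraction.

Expected cooperation value is 13 + p·13 + p²·13 + … = 13/(1−p); deviation gives 27 + p·8/(1−p).
13 ≥ 27(1−p) + 8p ⇒ 19p ≥ 14 ⇒ p ≥ 14/19.

14/19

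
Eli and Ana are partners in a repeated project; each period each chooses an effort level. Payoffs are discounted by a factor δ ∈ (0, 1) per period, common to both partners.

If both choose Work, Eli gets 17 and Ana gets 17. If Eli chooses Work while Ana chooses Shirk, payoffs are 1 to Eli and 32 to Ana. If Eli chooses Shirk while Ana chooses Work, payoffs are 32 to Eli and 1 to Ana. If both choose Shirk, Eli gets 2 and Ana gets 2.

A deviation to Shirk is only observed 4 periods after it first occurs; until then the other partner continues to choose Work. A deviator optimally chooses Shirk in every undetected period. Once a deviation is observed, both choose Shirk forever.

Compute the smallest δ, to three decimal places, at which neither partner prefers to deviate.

A deviator earns 32 for 4 periods, then 2 forever; cooperating earns 17 forever. Multiplying the IC by (1−δ):
17 ≥ 32(1−δ^4) + 2δ^4, so 30·δ^4 ≥ 15 and δ^4 ≥ 1/2.
δ ≥ (1/2)^(1/4) ≈ 0.841.

0.841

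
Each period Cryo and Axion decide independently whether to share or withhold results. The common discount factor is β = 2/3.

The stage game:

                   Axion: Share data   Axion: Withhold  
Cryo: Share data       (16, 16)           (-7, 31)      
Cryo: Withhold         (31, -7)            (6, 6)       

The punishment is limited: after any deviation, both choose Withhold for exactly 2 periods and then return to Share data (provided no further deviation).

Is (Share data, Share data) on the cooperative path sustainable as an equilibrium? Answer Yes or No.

No

Comparing payoff streams over the 3 periods until play realigns: cooperate → 16(1+β+…+β^2); deviate → 31 + 6(β+…+β^2).
Cooperation is sustained iff (16−6)(β+…+β^2) ≥ 31−16.
β+…+β^2 = 2/3·(1−(2/3)^2)/(1−2/3) = 1.1111, and (31−16)/(16−6) = 1.5000.
1.1111 < 1.5000, so cooperation is not sustainable.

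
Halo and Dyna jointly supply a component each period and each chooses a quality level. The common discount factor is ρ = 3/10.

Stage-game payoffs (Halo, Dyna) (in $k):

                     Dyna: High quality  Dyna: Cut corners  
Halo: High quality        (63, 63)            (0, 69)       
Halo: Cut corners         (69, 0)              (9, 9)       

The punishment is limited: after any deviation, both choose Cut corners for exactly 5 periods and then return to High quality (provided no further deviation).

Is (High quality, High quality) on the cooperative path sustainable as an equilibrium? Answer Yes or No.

Yes

A one-shot deviation gives 69 now, then 9 for 5 periods, then back to 63.
Gain from deviating: (69−63) today; loss: (63−9) in each of the next 5 periods.
No-deviation condition: (63−9)(ρ+…+ρ^5) ≥ 69−63, i.e. ρ+…+ρ^5 ≥ 1/9.
At ρ = 3/10: ρ+…+ρ^5 = 0.4275 ≥ 0.1111.
So cooperation is sustainable.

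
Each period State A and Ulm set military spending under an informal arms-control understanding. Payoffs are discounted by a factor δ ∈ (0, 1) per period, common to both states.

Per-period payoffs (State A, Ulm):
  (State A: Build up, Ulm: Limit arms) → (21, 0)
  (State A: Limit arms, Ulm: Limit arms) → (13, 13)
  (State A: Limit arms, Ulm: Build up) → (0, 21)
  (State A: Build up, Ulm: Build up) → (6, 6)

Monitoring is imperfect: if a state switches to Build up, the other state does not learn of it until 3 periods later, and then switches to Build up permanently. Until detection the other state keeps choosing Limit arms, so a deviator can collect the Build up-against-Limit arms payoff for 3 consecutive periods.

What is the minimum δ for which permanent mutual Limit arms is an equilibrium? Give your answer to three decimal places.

0.811

A deviator earns 21 for 3 periods, then 6 forever; cooperating earns 13 forever. Multiplying the IC by (1−δ):
13 ≥ 21(1−δ^3) + 6δ^3, so 15·δ^3 ≥ 8 and δ^3 ≥ 8/15.
δ ≥ (8/15)^(1/3) ≈ 0.811.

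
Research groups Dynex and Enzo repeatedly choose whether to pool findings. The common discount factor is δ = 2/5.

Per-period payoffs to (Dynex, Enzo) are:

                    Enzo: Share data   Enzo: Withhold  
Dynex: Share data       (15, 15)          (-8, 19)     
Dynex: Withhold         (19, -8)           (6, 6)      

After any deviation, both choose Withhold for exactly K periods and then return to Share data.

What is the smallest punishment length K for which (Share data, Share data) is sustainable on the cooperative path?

2

No profitable deviation requires (15−6)(δ+…+δ^K) ≥ 19−15, i.e. δ+…+δ^K ≥ 4/9 ≈ 0.4444.
With δ = 2/5, the partial sums are K=1: 0.4000, K=2: 0.5600.
K = 2 is the first length at which the sum reaches 0.4444.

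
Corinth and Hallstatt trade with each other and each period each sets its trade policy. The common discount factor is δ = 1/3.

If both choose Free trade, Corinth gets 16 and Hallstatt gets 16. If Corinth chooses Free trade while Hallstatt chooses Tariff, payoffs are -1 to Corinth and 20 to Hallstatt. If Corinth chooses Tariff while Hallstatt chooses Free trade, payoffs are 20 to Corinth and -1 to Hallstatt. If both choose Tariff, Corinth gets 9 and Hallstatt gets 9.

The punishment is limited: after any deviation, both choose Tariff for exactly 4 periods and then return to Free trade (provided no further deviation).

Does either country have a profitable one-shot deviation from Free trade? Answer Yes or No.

Yes

Comparing payoff streams over the 5 periods until play realigns: cooperate → 16(1+δ+…+δ^4); deviate → 20 + 9(δ+…+δ^4).
Cooperation is sustained iff (16−9)(δ+…+δ^4) ≥ 20−16.
δ+…+δ^4 = 1/3·(1−(1/3)^4)/(1−1/3) = 0.4938, and (20−16)/(16−9) = 0.5714.
0.4938 < 0.5714, so cooperation is not sustainable.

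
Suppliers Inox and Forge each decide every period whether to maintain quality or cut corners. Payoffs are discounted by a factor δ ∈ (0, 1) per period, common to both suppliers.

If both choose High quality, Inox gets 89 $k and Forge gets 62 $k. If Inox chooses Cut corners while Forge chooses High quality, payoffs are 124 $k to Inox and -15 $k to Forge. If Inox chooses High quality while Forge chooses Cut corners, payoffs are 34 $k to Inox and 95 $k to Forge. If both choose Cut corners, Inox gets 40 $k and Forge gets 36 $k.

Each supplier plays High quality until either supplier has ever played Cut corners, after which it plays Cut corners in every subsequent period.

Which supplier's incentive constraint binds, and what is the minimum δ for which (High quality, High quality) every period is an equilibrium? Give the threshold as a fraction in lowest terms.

Forge; δ ≥ 33/59

Inox: cooperation gives 89 each period; deviation gives 124 once then 40 forever.
  89/(1−δ) ≥ 124 + 40δ/(1−δ) ⇒ δ ≥ 35/84 = 5/12.
Forge: cooperation gives 62 each period; deviation gives 95 once then 36 forever.
  δ ≥ 33/59.
Both must hold, so the binding constraint is Forge's: δ ≥ 33/59.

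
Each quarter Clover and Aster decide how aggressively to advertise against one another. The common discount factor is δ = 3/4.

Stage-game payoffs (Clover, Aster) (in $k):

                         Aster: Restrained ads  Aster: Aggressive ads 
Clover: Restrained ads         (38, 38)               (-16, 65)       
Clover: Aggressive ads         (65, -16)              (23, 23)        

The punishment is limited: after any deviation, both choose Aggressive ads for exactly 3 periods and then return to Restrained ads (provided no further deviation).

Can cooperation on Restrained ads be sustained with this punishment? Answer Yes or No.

No

IC: δ+…+δ^3 ≥ (65−38)/(38−23) = 9/5.
At δ = 3/4: partial sum = 1.7344 < 1.8000. Cooperation not sustainable.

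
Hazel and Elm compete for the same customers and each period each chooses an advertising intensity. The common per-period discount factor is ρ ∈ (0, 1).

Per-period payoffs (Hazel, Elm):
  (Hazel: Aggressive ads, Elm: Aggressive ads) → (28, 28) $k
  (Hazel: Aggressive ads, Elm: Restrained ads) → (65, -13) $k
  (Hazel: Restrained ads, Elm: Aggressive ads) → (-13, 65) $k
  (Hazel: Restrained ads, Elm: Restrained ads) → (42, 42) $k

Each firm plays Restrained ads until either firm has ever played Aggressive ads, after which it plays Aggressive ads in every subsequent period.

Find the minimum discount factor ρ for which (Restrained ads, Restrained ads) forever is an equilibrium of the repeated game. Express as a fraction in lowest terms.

One-period gain from deviating is 65 − 42 = 23. The loss is 42 − 28 = 14 in every subsequent period, with present value 14·ρ/(1−ρ).
Deviation is unprofitable when 14·ρ/(1−ρ) ≥ 23, i.e. ρ/(1−ρ) ≥ 23/14.
Equivalently ρ ≥ 23/(23+14) = 23/37.

23/37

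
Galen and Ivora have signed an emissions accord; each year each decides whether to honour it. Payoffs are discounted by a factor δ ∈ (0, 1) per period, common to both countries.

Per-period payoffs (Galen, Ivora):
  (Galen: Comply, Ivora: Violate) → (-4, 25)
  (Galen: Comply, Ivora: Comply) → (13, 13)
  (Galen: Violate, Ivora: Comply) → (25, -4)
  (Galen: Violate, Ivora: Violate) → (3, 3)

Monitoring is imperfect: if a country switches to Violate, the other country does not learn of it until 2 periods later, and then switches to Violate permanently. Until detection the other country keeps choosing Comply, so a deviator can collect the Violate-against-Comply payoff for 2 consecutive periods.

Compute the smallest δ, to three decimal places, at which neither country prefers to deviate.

The best deviation is to choose Violate for all 2 undetected periods, earning 25 each, then 3 forever once detected.
Deviation value: 25(1−δ^2)/(1−δ) + 3δ^2/(1−δ); cooperation value: 13/(1−δ).
IC: 13 ≥ 25(1−δ^2) + 3δ^2 = 25 − 22δ^2.
So δ^2 ≥ 12/22 = 6/11, giving δ ≥ (6/11)^(1/2) ≈ 0.739.

0.739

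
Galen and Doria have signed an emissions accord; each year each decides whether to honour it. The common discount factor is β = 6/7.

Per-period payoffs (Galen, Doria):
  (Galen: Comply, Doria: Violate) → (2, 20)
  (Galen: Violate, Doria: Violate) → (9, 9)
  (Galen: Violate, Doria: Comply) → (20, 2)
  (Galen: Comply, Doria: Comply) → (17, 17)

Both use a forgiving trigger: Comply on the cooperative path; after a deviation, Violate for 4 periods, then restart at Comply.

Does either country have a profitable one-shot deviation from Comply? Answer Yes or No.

No

A one-shot deviation gives 20 now, then 9 for 4 periods, then back to 17.
Gain from deviating: (20−17) today; loss: (17−9) in each of the next 4 periods.
No-deviation condition: (17−9)(β+…+β^4) ≥ 20−17, i.e. β+…+β^4 ≥ 3/8.
At β = 6/7: β+…+β^4 = 2.7613 ≥ 0.3750.
So cooperation is sustainable.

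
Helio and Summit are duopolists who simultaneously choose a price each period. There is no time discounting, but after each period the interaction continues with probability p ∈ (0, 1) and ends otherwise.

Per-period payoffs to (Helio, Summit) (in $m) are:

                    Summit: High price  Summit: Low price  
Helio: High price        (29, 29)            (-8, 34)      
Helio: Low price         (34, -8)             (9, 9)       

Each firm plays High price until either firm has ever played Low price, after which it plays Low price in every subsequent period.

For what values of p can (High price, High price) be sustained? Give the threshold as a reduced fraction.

Expected cooperation value is 29 + p·29 + p²·29 + … = 29/(1−p); deviation gives 34 + p·9/(1−p).
29 ≥ 34(1−p) + 9p ⇒ 25p ≥ 5 ⇒ p ≥ 5/25 = 1/5.

1/5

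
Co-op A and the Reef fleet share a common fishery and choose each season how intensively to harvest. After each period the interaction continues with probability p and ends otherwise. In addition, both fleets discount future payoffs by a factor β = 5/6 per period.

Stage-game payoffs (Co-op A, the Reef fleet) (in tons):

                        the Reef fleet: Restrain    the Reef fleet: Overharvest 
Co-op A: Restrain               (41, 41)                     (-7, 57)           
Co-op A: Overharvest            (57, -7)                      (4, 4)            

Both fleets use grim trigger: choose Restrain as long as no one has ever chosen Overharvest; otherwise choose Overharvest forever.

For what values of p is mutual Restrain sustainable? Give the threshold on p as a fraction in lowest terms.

96/265

Expected continuation weight on next period's payoff is β·p = 5/6·p, which plays the role of the discount factor.
Cooperation requires 5/6·p ≥ (57−41)/(57−4) = 16/53, hence p ≥ 96/265.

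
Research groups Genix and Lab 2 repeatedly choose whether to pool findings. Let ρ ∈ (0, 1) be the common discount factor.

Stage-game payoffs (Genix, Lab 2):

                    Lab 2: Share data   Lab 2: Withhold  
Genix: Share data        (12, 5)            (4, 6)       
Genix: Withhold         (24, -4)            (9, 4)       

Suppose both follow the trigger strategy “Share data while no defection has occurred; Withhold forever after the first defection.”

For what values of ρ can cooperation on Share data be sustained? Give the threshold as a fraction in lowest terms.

For Genix: deviation gain 24−12 = 12, per-period punishment loss 12−9 = 3. IC gives ρ ≥ 12/15 = 4/5.
For Lab 2: gain 1, loss 1 per period, so ρ ≥ 1/2.
The tighter constraint is Genix's, so cooperation needs ρ ≥ 4/5.

4/5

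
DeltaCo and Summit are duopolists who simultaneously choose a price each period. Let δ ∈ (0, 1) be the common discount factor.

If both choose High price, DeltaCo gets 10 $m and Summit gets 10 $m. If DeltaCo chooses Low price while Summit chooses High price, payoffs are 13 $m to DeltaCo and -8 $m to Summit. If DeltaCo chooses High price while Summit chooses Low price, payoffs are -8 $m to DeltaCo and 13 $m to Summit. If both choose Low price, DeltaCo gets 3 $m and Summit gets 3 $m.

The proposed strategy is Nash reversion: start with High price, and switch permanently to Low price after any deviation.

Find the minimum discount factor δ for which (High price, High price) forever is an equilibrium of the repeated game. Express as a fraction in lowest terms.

One-period gain from deviating is 13 − 10 = 3. The loss is 10 − 3 = 7 in every subsequent period, with present value 7·δ/(1−δ).
Deviation is unprofitable when 7·δ/(1−δ) ≥ 3, i.e. δ/(1−δ) ≥ 3/7.
Equivalently δ ≥ 3/(3+7) = 3/10.

3/10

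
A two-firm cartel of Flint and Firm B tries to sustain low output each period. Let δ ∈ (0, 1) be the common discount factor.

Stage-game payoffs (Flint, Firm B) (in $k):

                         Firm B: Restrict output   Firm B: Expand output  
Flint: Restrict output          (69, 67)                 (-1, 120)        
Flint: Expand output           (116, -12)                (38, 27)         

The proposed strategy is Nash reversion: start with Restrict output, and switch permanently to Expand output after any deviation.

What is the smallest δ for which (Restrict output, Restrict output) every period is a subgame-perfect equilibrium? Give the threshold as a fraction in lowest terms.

47/78

For Flint: deviation gain 116−69 = 47, per-period punishment loss 69−38 = 31. IC gives δ ≥ 47/78.
For Firm B: gain 53, loss 40 per period, so δ ≥ 53/93.
The tighter constraint is Flint's, so cooperation needs δ ≥ 47/78.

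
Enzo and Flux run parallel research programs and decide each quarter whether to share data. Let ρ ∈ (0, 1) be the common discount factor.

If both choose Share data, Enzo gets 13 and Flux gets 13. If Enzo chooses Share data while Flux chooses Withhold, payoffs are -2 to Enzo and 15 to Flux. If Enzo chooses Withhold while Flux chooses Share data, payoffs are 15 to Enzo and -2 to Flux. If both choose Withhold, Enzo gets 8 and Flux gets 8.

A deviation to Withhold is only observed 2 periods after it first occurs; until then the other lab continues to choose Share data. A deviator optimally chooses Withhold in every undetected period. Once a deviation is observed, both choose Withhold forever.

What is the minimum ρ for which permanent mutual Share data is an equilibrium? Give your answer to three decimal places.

0.535

Deviating for the 2 undetected periods gains 15−13 = 2 per period over cooperation, then loses 13−8 = 5 per period forever once punishment starts.
Gain: 2(1 + ρ + … + ρ^1); loss: 5·ρ^2/(1−ρ).
No profitable deviation ⇔ 2(1−ρ^2) ≤ 5·ρ^2, i.e. ρ^2 ≥ 2/(2+5) = 2/7.
Hence ρ ≥ (2/7)^(1/2) ≈ 0.535.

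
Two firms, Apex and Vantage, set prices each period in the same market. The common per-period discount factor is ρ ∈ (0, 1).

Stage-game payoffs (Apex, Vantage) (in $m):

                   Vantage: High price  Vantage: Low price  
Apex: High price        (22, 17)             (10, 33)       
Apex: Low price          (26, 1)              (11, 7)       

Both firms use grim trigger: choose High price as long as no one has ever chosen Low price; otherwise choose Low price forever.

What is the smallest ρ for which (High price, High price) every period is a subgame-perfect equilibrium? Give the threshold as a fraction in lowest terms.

8/13

Apex: cooperation gives 22 each period; deviation gives 26 once then 11 forever.
  22/(1−ρ) ≥ 26 + 11ρ/(1−ρ) ⇒ ρ ≥ 4/15.
Vantage: cooperation gives 17 each period; deviation gives 33 once then 7 forever.
  ρ ≥ 16/26 = 8/13.
Both must hold, so the binding constraint is Vantage's: ρ ≥ 8/13.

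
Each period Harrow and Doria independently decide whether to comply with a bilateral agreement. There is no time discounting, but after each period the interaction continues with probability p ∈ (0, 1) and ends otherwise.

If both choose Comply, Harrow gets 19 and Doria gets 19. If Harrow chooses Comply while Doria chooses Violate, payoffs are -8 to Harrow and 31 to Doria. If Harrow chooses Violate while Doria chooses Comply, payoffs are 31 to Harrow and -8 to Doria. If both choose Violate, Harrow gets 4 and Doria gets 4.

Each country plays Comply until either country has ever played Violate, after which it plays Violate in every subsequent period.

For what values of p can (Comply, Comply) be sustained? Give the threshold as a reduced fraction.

With no time discounting, the continuation probability p plays the role of the discount factor.
Grim-trigger IC: 19/(1−p) ≥ 31 + 4p/(1−p) ⇒ p ≥ (31−19)/(31−4) = 4/9.

4/9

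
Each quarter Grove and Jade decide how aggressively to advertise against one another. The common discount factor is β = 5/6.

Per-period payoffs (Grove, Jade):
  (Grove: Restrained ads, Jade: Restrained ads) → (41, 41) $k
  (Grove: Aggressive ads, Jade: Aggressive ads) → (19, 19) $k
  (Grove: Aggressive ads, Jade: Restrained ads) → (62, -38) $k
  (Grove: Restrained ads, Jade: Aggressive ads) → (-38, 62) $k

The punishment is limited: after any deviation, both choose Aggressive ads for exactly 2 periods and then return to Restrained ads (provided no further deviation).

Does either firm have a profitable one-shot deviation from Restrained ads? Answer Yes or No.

No

A one-shot deviation gives 62 now, then 19 for 2 periods, then back to 41.
Gain from deviating: (62−41) today; loss: (41−19) in each of the next 2 periods.
No-deviation condition: (41−19)(β+…+β^2) ≥ 62−41, i.e. β+…+β^2 ≥ 21/22.
At β = 5/6: β+…+β^2 = 1.5278 ≥ 0.9545.
So cooperation is sustainable.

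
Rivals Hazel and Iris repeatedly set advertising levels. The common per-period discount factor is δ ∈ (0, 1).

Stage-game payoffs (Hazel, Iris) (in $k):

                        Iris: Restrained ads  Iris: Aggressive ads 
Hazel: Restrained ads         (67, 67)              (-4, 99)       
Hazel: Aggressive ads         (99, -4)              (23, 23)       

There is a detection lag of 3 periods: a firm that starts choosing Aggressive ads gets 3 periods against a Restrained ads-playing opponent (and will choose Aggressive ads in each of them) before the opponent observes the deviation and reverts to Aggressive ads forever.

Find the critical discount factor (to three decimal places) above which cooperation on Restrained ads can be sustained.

0.750

A deviator earns 99 for 3 periods, then 23 forever; cooperating earns 67 forever. Multiplying the IC by (1−δ):
67 ≥ 99(1−δ^3) + 23δ^3, so 76·δ^3 ≥ 32 and δ^3 ≥ 8/19.
δ ≥ (8/19)^(1/3) ≈ 0.750.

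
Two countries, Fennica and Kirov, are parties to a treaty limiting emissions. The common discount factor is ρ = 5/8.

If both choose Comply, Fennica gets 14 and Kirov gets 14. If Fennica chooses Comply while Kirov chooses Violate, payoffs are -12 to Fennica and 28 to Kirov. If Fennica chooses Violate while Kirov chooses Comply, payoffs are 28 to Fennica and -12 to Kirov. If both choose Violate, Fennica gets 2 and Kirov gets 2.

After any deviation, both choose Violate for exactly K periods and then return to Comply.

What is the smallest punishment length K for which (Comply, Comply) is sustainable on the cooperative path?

3

IC: ρ(1−ρ^K)/(1−ρ) ≥ (28−14)/(14−2) = 7/6.
With ρ = 5/8: need 1 − ρ^K ≥ 7/6·(1−5/8)/(5/8), i.e. ρ^K ≤ 0.3000.
Since (5/8)^2 = 0.3906 and (5/8)^3 = 0.2441, the smallest such K is 3.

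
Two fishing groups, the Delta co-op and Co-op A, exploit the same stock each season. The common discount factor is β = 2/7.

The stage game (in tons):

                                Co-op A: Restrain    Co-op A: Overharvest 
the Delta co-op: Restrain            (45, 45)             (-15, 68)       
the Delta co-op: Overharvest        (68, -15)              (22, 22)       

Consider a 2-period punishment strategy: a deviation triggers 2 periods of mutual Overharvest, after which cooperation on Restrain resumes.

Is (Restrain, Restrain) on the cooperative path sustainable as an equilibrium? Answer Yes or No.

IC: β+…+β^2 ≥ (68−45)/(45−22) = 1.
At β = 2/7: partial sum = 0.3673 < 1.0000. Cooperation not sustainable.

No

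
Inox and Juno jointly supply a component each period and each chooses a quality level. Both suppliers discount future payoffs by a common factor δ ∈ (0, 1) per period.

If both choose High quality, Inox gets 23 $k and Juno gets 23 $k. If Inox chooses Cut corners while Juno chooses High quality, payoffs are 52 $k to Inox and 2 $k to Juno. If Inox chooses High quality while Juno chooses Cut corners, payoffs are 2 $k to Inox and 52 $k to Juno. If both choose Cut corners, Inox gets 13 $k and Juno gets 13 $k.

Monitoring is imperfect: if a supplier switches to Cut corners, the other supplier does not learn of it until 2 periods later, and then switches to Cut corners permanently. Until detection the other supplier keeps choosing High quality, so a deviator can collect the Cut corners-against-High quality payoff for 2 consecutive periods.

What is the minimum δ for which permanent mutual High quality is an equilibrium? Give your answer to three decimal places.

The best deviation is to choose Cut corners for all 2 undetected periods, earning 52 each, then 13 forever once detected.
Deviation value: 52(1−δ^2)/(1−δ) + 13δ^2/(1−δ); cooperation value: 23/(1−δ).
IC: 23 ≥ 52(1−δ^2) + 13δ^2 = 52 − 39δ^2.
So δ^2 ≥ 29/39, giving δ ≥ (29/39)^(1/2) ≈ 0.862.

0.862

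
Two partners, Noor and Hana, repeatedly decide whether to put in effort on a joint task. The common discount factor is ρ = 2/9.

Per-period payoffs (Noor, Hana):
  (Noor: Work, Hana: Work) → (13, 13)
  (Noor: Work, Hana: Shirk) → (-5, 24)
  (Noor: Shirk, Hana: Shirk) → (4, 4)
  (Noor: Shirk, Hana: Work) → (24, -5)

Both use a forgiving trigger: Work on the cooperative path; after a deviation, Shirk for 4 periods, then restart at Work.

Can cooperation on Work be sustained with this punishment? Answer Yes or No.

A one-shot deviation gives 24 now, then 4 for 4 periods, then back to 13.
Gain from deviating: (24−13) today; loss: (13−4) in each of the next 4 periods.
No-deviation condition: (13−4)(ρ+…+ρ^4) ≥ 24−13, i.e. ρ+…+ρ^4 ≥ 11/9.
At ρ = 2/9: ρ+…+ρ^4 = 0.2850 < 1.2222.
So cooperation is not sustainable.

No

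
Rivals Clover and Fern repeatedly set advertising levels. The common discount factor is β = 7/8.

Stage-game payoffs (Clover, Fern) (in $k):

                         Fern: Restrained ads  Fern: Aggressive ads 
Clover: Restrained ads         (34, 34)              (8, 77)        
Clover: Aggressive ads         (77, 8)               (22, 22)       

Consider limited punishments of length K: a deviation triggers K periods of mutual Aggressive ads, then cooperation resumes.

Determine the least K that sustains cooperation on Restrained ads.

Need Σ_{k=1}^{K} β^k ≥ (77−34)/(34−22) = 3.5833 at β = 7/8.
At K = 5 the sum is 3.4096 < 3.5833; at K = 6 it is 3.8584 ≥ 3.5833.
So the minimum punishment length is K = 6.

6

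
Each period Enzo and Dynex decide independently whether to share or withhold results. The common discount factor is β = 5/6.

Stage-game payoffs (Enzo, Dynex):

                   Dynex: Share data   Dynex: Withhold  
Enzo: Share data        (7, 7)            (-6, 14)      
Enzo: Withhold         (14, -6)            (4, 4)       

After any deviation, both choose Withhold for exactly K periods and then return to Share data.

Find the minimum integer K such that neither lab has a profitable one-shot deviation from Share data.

IC: β(1−β^K)/(1−β) ≥ (14−7)/(7−4) = 7/3.
With β = 5/6: need 1 − β^K ≥ 7/3·(1−5/6)/(5/6), i.e. β^K ≤ 0.5333.
Since (5/6)^3 = 0.5787 and (5/6)^4 = 0.4823, the smallest such K is 4.

4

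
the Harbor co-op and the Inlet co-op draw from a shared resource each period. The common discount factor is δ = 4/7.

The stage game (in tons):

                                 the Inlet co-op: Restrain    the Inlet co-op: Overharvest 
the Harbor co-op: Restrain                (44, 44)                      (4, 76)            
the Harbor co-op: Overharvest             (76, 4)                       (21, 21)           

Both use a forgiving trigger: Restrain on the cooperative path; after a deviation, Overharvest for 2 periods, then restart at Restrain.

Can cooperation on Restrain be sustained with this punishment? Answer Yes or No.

No

A one-shot deviation gives 76 now, then 21 for 2 periods, then back to 44.
Gain from deviating: (76−44) today; loss: (44−21) in each of the next 2 periods.
No-deviation condition: (44−21)(δ+…+δ^2) ≥ 76−44, i.e. δ+…+δ^2 ≥ 32/23.
At δ = 4/7: δ+…+δ^2 = 0.8980 < 1.3913.
So cooperation is not sustainable.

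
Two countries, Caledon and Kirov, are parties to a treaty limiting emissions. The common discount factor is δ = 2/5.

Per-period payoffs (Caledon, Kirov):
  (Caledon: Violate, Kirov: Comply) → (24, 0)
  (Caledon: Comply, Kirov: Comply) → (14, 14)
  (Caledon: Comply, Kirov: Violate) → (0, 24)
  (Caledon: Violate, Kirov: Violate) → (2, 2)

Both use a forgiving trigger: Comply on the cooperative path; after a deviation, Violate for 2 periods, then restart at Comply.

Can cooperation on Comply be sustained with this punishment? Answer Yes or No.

A one-shot deviation gives 24 now, then 2 for 2 periods, then back to 14.
Gain from deviating: (24−14) today; loss: (14−2) in each of the next 2 periods.
No-deviation condition: (14−2)(δ+…+δ^2) ≥ 24−14, i.e. δ+…+δ^2 ≥ 5/6.
At δ = 2/5: δ+…+δ^2 = 0.5600 < 0.8333.
So cooperation is not sustainable.

No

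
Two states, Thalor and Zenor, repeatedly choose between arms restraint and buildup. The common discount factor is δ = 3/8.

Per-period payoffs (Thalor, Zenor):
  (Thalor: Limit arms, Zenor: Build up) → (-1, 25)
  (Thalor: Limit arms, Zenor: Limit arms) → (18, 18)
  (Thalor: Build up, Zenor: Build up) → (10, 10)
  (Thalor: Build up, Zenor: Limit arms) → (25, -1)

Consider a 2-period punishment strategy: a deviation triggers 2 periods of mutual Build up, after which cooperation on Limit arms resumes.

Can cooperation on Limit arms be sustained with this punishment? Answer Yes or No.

IC: δ+…+δ^2 ≥ (25−18)/(18−10) = 7/8.
At δ = 3/8: partial sum = 0.5156 < 0.8750. Cooperation not sustainable.

No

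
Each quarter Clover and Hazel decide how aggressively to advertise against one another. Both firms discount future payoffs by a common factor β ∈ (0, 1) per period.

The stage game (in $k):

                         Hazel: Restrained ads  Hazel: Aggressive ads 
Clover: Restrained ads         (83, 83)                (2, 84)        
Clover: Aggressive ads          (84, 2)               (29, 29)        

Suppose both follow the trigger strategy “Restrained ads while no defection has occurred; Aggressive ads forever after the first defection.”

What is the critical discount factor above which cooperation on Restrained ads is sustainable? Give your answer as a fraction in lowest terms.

1/55

Under grim trigger the critical discount factor is (T−C)/(T−P) with T = 84, C = 83, P = 29.
β* = (84−83)/(84−29) = 1/55.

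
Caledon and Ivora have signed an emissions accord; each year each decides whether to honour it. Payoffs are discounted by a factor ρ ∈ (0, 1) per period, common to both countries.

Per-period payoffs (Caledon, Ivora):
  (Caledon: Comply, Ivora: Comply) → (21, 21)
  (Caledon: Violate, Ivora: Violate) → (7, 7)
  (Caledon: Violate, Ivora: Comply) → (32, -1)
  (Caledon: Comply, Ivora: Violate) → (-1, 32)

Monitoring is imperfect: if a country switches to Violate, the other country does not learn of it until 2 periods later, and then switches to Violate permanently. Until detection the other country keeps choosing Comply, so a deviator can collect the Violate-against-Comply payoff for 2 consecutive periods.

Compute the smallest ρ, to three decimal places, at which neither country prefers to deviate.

0.663

The best deviation is to choose Violate for all 2 undetected periods, earning 32 each, then 7 forever once detected.
Deviation value: 32(1−ρ^2)/(1−ρ) + 7ρ^2/(1−ρ); cooperation value: 21/(1−ρ).
IC: 21 ≥ 32(1−ρ^2) + 7ρ^2 = 32 − 25ρ^2.
So ρ^2 ≥ 11/25, giving ρ ≥ (11/25)^(1/2) ≈ 0.663.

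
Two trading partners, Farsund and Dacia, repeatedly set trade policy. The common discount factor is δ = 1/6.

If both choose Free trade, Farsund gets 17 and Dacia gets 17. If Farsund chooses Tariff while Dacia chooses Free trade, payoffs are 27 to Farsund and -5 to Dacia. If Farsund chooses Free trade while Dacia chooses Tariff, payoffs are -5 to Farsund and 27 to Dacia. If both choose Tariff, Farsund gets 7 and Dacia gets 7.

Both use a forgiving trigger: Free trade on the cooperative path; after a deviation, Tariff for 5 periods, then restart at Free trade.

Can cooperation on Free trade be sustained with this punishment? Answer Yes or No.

No

A one-shot deviation gives 27 now, then 7 for 5 periods, then back to 17.
Gain from deviating: (27−17) today; loss: (17−7) in each of the next 5 periods.
No-deviation condition: (17−7)(δ+…+δ^5) ≥ 27−17, i.e. δ+…+δ^5 ≥ 1.
At δ = 1/6: δ+…+δ^5 = 0.2000 < 1.0000.
So cooperation is not sustainable.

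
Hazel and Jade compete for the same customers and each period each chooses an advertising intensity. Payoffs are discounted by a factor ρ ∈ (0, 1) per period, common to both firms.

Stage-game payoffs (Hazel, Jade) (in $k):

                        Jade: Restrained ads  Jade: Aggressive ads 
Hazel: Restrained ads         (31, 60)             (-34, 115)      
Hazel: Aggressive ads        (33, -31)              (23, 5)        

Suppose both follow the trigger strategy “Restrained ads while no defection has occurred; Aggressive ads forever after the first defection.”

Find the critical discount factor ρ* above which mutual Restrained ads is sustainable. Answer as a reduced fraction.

1/2

For Hazel: deviation gain 33−31 = 2, per-period punishment loss 31−23 = 8. IC gives ρ ≥ 2/10 = 1/5.
For Jade: gain 55, loss 55 per period, so ρ ≥ 55/110 = 1/2.
The tighter constraint is Jade's, so cooperation needs ρ ≥ 1/2.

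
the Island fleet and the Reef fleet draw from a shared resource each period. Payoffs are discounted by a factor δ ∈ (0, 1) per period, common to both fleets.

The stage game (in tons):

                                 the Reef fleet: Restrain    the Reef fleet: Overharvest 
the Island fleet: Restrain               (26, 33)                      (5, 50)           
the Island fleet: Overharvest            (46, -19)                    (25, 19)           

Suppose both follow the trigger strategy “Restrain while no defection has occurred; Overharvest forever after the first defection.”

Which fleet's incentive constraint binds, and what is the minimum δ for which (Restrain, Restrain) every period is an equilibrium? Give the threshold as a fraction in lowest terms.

the Island fleet; δ ≥ 20/21

the Island fleet's threshold: (46−26)/(46−25) = 20/21.
the Reef fleet's threshold: (50−33)/(50−19) = 17/31.
20/21 > 17/31, so the Island fleet binds and δ* = 20/21.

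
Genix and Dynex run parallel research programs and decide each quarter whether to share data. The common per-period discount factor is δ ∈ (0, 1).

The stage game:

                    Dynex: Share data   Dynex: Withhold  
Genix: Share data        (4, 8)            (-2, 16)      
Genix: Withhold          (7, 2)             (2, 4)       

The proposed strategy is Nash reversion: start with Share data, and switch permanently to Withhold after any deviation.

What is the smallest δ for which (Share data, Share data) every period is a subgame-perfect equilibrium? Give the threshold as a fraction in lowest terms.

2/3

Genix: cooperation gives 4 each period; deviation gives 7 once then 2 forever.
  4/(1−δ) ≥ 7 + 2δ/(1−δ) ⇒ δ ≥ 3/5.
Dynex: cooperation gives 8 each period; deviation gives 16 once then 4 forever.
  δ ≥ 8/12 = 2/3.
Both must hold, so the binding constraint is Dynex's: δ ≥ 2/3.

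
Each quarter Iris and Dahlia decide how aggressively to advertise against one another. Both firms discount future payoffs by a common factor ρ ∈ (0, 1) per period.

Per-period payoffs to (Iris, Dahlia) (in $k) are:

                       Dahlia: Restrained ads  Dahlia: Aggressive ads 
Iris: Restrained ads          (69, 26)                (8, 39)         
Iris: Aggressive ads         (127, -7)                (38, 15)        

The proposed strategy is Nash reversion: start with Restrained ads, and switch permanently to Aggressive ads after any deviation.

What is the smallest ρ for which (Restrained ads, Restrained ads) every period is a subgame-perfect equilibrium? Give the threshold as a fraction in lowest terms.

For Iris: deviation gain 127−69 = 58, per-period punishment loss 69−38 = 31. IC gives ρ ≥ 58/89.
For Dahlia: gain 13, loss 11 per period, so ρ ≥ 13/24.
The tighter constraint is Iris's, so cooperation needs ρ ≥ 58/89.

58/89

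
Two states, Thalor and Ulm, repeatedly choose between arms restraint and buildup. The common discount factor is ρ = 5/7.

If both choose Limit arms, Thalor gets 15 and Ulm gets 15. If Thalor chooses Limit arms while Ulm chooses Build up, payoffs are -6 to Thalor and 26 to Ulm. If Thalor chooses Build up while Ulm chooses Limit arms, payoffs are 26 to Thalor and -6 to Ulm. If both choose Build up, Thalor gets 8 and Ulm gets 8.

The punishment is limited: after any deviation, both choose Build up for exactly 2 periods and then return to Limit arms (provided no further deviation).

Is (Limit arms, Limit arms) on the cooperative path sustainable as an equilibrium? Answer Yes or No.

No

A one-shot deviation gives 26 now, then 8 for 2 periods, then back to 15.
Gain from deviating: (26−15) today; loss: (15−8) in each of the next 2 periods.
No-deviation condition: (15−8)(ρ+…+ρ^2) ≥ 26−15, i.e. ρ+…+ρ^2 ≥ 11/7.
At ρ = 5/7: ρ+…+ρ^2 = 1.2245 < 1.5714.
So cooperation is not sustainable.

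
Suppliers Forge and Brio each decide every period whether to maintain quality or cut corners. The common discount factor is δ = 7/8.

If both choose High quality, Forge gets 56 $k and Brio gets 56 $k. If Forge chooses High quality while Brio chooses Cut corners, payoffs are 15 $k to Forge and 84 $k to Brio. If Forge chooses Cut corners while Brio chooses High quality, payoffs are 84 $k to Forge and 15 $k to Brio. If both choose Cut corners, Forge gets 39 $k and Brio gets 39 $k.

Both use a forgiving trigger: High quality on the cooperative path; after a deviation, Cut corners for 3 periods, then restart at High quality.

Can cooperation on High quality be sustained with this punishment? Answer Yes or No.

A one-shot deviation gives 84 now, then 39 for 3 periods, then back to 56.
Gain from deviating: (84−56) today; loss: (56−39) in each of the next 3 periods.
No-deviation condition: (56−39)(δ+…+δ^3) ≥ 84−56, i.e. δ+…+δ^3 ≥ 28/17.
At δ = 7/8: δ+…+δ^3 = 2.3105 ≥ 1.6471.
So cooperation is sustainable.

Yes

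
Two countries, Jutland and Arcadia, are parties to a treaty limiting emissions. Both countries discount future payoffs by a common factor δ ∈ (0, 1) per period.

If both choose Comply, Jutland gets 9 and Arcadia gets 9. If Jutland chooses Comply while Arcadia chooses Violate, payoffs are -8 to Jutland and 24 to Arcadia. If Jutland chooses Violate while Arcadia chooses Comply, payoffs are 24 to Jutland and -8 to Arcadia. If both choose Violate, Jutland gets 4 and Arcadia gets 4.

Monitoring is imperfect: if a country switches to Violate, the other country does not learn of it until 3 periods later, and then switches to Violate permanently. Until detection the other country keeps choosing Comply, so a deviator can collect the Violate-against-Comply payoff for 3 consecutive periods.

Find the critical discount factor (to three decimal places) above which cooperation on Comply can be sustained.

The best deviation is to choose Violate for all 3 undetected periods, earning 24 each, then 4 forever once detected.
Deviation value: 24(1−δ^3)/(1−δ) + 4δ^3/(1−δ); cooperation value: 9/(1−δ).
IC: 9 ≥ 24(1−δ^3) + 4δ^3 = 24 − 20δ^3.
So δ^3 ≥ 15/20 = 3/4, giving δ ≥ (3/4)^(1/3) ≈ 0.909.

0.909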